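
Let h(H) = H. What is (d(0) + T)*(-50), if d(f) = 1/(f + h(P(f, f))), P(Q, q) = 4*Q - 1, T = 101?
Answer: -5000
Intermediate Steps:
P(Q, q) = -1 + 4*Q
d(f) = 1/(-1 + 5*f) (d(f) = 1/(f + (-1 + 4*f)) = 1/(-1 + 5*f))
(d(0) + T)*(-50) = (1/(-1 + 5*0) + 101)*(-50) = (1/(-1 + 0) + 101)*(-50) = (1/(-1) + 101)*(-50) = (-1 + 101)*(-50) = 100*(-50) = -5000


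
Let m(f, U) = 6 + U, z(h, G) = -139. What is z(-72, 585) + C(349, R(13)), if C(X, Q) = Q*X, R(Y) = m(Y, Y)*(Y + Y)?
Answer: 172267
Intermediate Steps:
R(Y) = 2*Y*(6 + Y) (R(Y) = (6 + Y)*(Y + Y) = (6 + Y)*(2*Y) = 2*Y*(6 + Y))
z(-72, 585) + C(349, R(13)) = -139 + (2*13*(6 + 13))*349 = -139 + (2*13*19)*349 = -139 + 494*349 = -139 + 172406 = 172267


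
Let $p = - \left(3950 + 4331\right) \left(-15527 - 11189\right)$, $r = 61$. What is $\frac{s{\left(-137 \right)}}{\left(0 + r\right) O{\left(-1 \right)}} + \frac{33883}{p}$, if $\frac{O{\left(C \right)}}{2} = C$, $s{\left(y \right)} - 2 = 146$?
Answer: $- \frac{16369337641}{13495346956} \approx -1.213$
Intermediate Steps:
$s{\left(y \right)} = 148$ ($s{\left(y \right)} = 2 + 146 = 148$)
$O{\left(C \right)} = 2 C$
$p = 221235196$ ($p = - 8281 \left(-26716\right) = \left(-1\right) \left(-221235196\right) = 221235196$)
$\frac{s{\left(-137 \right)}}{\left(0 + r\right) O{\left(-1 \right)}} + \frac{33883}{p} = \frac{148}{\left(0 + 61\right) 2 \left(-1\right)} + \frac{33883}{221235196} = \frac{148}{61 \left(-2\right)} + 33883 \cdot \frac{1}{221235196} = \frac{148}{-122} + \frac{33883}{221235196} = 148 \left(- \frac{1}{122}\right) + \frac{33883}{221235196} = - \frac{74}{61} + \frac{33883}{221235196} = - \frac{16369337641}{13495346956}$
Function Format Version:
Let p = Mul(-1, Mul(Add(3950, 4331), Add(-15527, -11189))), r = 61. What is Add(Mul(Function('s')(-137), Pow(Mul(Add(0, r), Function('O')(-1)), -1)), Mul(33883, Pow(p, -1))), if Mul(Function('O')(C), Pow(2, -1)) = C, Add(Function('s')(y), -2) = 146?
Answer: Rational(-16369337641, 13495346956) ≈ -1.2130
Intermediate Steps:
Function('s')(y) = 148 (Function('s')(y) = Add(2, 146) = 148)
Function('O')(C) = Mul(2, C)
p = 221235196 (p = Mul(-1, Mul(8281, -26716)) = Mul(-1, -221235196) = 221235196)
Add(Mul(Function('s')(-137), Pow(Mul(Add(0, r), Function('O')(-1)), -1)), Mul(33883, Pow(p, -1))) = Add(Mul(148, Pow(Mul(Add(0, 61), Mul(2, -1)), -1)), Mul(33883, Pow(221235196, -1))) = Add(Mul(148, Pow(Mul(61, -2), -1)), Mul(33883, Rational(1, 221235196))) = Add(Mul(148, Pow(-122, -1)), Rational(33883, 221235196)) = Add(Mul(148, Rational(-1, 122)), Rational(33883, 221235196)) = Add(Rational(-74, 61), Rational(33883, 221235196)) = Rational(-16369337641, 13495346956)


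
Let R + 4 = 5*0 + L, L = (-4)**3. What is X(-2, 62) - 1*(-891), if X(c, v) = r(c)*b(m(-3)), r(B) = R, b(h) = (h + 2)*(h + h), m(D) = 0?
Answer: 891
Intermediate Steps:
L = -64
R = -68 (R = -4 + (5*0 - 64) = -4 + (0 - 64) = -4 - 64 = -68)
b(h) = 2*h*(2 + h) (b(h) = (2 + h)*(2*h) = 2*h*(2 + h))
r(B) = -68
X(c, v) = 0 (X(c, v) = -136*0*(2 + 0) = -136*0*2 = -68*0 = 0)
X(-2, 62) - 1*(-891) = 0 - 1*(-891) = 0 + 891 = 891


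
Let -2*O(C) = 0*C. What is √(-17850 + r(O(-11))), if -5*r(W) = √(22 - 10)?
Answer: √(-446250 - 10*√3)/5 ≈ 133.61*I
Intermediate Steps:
O(C) = 0 (O(C) = -0*C = -½*0 = 0)
r(W) = -2*√3/5 (r(W) = -√(22 - 10)/5 = -2*√3/5)
√(-17850 + r(O(-11))) = √(-17850 - 2*√3/5)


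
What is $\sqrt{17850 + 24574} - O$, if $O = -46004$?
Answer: $46004 + 2 \sqrt{10606} \approx 46210.0$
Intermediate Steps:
$\sqrt{17850 + 24574} - O = \sqrt{17850 + 24574} - -46004 = \sqrt{42424} + 46004 = 2 \sqrt{10606} + 46004 = 46004 + 2 \sqrt{10606}$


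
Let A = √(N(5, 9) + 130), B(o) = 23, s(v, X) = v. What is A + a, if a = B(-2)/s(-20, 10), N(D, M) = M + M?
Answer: -23/20 + 2*√37 ≈ 11.016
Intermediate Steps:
N(D, M) = 2*M
a = -23/20 (a = 23/(-20) = 23*(-1/20) = -23/20 ≈ -1.1500)
A = 2*√37 (A = √(2*9 + 130) = √(18 + 130) = √148 = 2*√37 ≈ 12.166)
A + a = 2*√37 - 23/20 = -23/20 + 2*√37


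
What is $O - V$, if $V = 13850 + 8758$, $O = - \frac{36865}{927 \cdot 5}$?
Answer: $- \frac{20964989}{927} \approx -22616.0$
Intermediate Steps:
$O = - \frac{7373}{927}$ ($O = - \frac{36865}{4635} = \left(-36865\right) \frac{1}{4635} = - \frac{7373}{927} \approx -7.9536$)
$V = 22608$
$O - V = - \frac{7373}{927} - 22608 = - \frac{20964989}{927}$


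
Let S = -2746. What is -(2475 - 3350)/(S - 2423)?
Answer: -875/5169 ≈ -0.16928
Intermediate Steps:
-(2475 - 3350)/(S - 2423) = -(2475 - 3350)/(-2746 - 2423) = -(-875)/(-5169) = -(-875)*(-1)/5169 = -1*875/5169 = -875/5169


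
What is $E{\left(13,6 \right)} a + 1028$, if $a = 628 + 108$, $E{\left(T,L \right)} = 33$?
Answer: $25316$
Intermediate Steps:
$a = 736$
$E{\left(13,6 \right)} a + 1028 = 33 \cdot 736 + 1028 = 24288 + 1028 = 25316$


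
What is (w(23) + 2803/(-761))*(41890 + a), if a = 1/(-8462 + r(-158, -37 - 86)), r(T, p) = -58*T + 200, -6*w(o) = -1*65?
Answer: 411186581769/1372844 ≈ 2.9951e+5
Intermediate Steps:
w(o) = 65/6 (w(o) = -(-1)*65/6 = -1/6*(-65) = 65/6)
r(T, p) = 200 - 58*T
a = 1/902 (a = 1/(-8462 + (200 - 58*(-158))) = 1/(-8462 + (200 + 9164)) = 1/(-8462 + 9364) = 1/902 ≈ 0.0011086)
(w(23) + 2803/(-761))*(41890 + a) = (65/6 + 2803/(-761))*(41890 + 1/902) = (65/6 + 2803*(-1/761))*(37784781/902) = (65/6 - 2803/761)*(37784781/902) = (32647/4566)*(37784781/902) = 411186581769/1372844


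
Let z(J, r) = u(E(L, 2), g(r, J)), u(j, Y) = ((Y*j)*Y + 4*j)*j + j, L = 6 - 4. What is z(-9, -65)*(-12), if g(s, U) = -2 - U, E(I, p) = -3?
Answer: -5688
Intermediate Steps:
L = 2
u(j, Y) = j + j*(4*j + j*Y²) (u(j, Y) = (j*Y² + 4*j)*j + j = (4*j + j*Y²)*j + j = j*(4*j + j*Y²) + j = j + j*(4*j + j*Y²))
z(J, r) = 33 + 9*(-2 - J)² (z(J, r) = -3*(1 + 4*(-3) - 3*(-2 - J)²) = -3*(1 - 12 - 3*(-2 - J)²) = -3*(-11 - 3*(-2 - J)²) = 33 + 9*(-2 - J)²)
z(-9, -65)*(-12) = (33 + 9*(2 - 9)²)*(-12) = (33 + 9*(-7)²)*(-12) = (33 + 9*49)*(-12) = (33 + 441)*(-12) = 474*(-12) = -5688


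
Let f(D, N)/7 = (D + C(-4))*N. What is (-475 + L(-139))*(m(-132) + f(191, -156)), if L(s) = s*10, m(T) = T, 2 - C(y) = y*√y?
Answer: 393306120 + 16292640*I ≈ 3.9331e+8 + 1.6293e+7*I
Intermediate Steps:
C(y) = 2 - y^(3/2) (C(y) = 2 - y*√y = 2 - y^(3/2))
L(s) = 10*s
f(D, N) = 7*N*(2 + D + 8*I) (f(D, N) = 7*((D + (2 - (-4)^(3/2)))*N) = 7*((D + (2 - (-8)*I))*N) = 7*((D + (2 + 8*I))*N) = 7*((2 + D + 8*I)*N) = 7*(N*(2 + D + 8*I)) = 7*N*(2 + D + 8*I))
(-475 + L(-139))*(m(-132) + f(191, -156)) = (-475 + 10*(-139))*(-132 + 7*(-156)*(2 + 191 + 8*I)) = (-475 - 1390)*(-132 + 7*(-156)*(193 + 8*I)) = -1865*(-132 + (-210756 - 8736*I)) = -1865*(-210888 - 8736*I) = 393306120 + 16292640*I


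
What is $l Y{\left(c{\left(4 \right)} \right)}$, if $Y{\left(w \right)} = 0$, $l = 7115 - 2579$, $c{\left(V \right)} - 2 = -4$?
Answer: $0$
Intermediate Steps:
$c{\left(V \right)} = -2$ ($c{\left(V \right)} = 2 - 4 = -2$)
$l = 4536$ ($l = 7115 - 2579 = 4536$)
$l Y{\left(c{\left(4 \right)} \right)} = 4536 \cdot 0 = 0$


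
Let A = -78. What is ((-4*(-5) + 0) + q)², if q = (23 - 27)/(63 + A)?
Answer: 92416/225 ≈ 410.74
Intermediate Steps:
q = 4/15 (q = (23 - 27)/(63 - 78) = -4/(-15) = -4*(-1/15) = 4/15 ≈ 0.26667)
((-4*(-5) + 0) + q)² = ((-4*(-5) + 0) + 4/15)² = ((20 + 0) + 4/15)² = (20 + 4/15)² = (304/15)² = 92416/225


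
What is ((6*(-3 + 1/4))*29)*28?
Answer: -13398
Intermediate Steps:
((6*(-3 + 1/4))*29)*28 = ((6*(-3 + ¼))*29)*28 = ((6*(-11/4))*29)*28 = -33/2*29*28 = -957/2*28 = -13398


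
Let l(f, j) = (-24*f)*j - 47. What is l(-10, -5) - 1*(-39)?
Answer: -1208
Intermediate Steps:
l(f, j) = -47 - 24*f*j (l(f, j) = -24*f*j - 47 = -47 - 24*f*j)
l(-10, -5) - 1*(-39) = (-47 - 24*(-10)*(-5)) - 1*(-39) = (-47 - 1200) + 39 = -1247 + 39 = -1208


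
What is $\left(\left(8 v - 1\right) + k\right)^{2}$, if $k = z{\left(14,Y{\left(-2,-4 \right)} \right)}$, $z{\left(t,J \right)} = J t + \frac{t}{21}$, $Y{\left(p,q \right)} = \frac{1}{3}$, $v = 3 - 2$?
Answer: $\frac{1369}{9} \approx 152.11$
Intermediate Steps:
$v = 1$ ($v = 3 - 2 = 1$)
$Y{\left(p,q \right)} = \frac{1}{3}$
$z{\left(t,J \right)} = \frac{t}{21} + J t$ ($z{\left(t,J \right)} = J t + t \frac{1}{21} = J t + \frac{t}{21} = \frac{t}{21} + J t$)
$k = \frac{16}{3}$ ($k = 14 \left(\frac{1}{21} + \frac{1}{3}\right) = 14 \cdot \frac{8}{21} = \frac{16}{3} \approx 5.3333$)
$\left(\left(8 v - 1\right) + k\right)^{2} = \left(\left(8 \cdot 1 - 1\right) + \frac{16}{3}\right)^{2} = \left(\left(8 - 1\right) + \frac{16}{3}\right)^{2} = \left(7 + \frac{16}{3}\right)^{2} = \left(\frac{37}{3}\right)^{2} = \frac{1369}{9}$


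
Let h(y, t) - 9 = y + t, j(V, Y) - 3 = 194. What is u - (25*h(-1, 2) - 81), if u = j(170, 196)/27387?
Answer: -4628206/27387 ≈ -168.99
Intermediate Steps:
j(V, Y) = 197 (j(V, Y) = 3 + 194 = 197)
h(y, t) = 9 + t + y (h(y, t) = 9 + (y + t) = 9 + (t + y) = 9 + t + y)
u = 197/27387 ≈ 0.0071932
u - (25*h(-1, 2) - 81) = 197/27387 - (25*(9 + 2 - 1) - 81) = 197/27387 - (25*10 - 81) = 197/27387 - (250 - 81) = 197/27387 - 1*169 = 197/27387 - 169 = -4628206/27387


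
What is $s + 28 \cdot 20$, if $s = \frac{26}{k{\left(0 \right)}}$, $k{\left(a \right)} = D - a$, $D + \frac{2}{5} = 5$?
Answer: $\frac{13010}{23} \approx 565.65$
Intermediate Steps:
$D = \frac{23}{5}$ ($D = - \frac{2}{5} + 5 = \frac{23}{5} \approx 4.6$)
$k{\left(a \right)} = \frac{23}{5} - a$
$s = \frac{130}{23}$ ($s = \frac{26}{\frac{23}{5} - 0} = \frac{26}{\frac{23}{5} + 0} = \frac{26}{\frac{23}{5}} = 26 \cdot \frac{5}{23} = \frac{130}{23} \approx 5.6522$)
$s + 28 \cdot 20 = \frac{130}{23} + 28 \cdot 20 = \frac{130}{23} + 560 = \frac{13010}{23}$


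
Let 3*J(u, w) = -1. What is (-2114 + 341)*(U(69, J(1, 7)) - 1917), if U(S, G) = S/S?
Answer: 3397068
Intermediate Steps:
J(u, w) = -⅓ (J(u, w) = (⅓)*(-1) = -⅓)
U(S, G) = 1
(-2114 + 341)*(U(69, J(1, 7)) - 1917) = (-2114 + 341)*(1 - 1917) = -1773*(-1916) = 3397068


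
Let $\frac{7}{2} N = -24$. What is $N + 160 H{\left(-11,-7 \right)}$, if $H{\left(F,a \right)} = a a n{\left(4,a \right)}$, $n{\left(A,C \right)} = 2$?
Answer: $\frac{109712}{7} \approx 15673.0$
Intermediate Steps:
$N = - \frac{48}{7}$ ($N = \frac{2}{7} \left(-24\right) = - \frac{48}{7} \approx -6.8571$)
$H{\left(F,a \right)} = 2 a^{2}$ ($H{\left(F,a \right)} = a a 2 = a^{2} \cdot 2 = 2 a^{2}$)
$N + 160 H{\left(-11,-7 \right)} = - \frac{48}{7} + 160 \cdot 2 \left(-7\right)^{2} = - \frac{48}{7} + 160 \cdot 2 \cdot 49 = - \frac{48}{7} + 160 \cdot 98 = - \frac{48}{7} + 15680 = \frac{109712}{7}$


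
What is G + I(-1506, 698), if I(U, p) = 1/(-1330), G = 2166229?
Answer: 2881084569/1330 ≈ 2.1662e+6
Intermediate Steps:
I(U, p) = -1/1330
G + I(-1506, 698) = 2166229 - 1/1330 = 2881084569/1330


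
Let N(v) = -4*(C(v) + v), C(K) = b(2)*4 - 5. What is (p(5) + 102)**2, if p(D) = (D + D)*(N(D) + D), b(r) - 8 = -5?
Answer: 107584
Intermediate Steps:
b(r) = 3 (b(r) = 8 - 5 = 3)
C(K) = 7 (C(K) = 3*4 - 5 = 12 - 5 = 7)
N(v) = -28 - 4*v (N(v) = -4*(7 + v) = -28 - 4*v)
p(D) = 2*D*(-28 - 3*D) (p(D) = (D + D)*((-28 - 4*D) + D) = (2*D)*(-28 - 3*D) = 2*D*(-28 - 3*D))
(p(5) + 102)**2 = (-2*5*(28 + 3*5) + 102)**2 = (-2*5*(28 + 15) + 102)**2 = (-2*5*43 + 102)**2 = (-430 + 102)**2 = (-328)**2 = 107584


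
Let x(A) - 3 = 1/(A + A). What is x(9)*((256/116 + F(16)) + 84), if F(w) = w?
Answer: 27170/87 ≈ 312.30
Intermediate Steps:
x(A) = 3 + 1/(2*A) (x(A) = 3 + 1/(A + A) = 3 + 1/(2*A))
x(9)*((256/116 + F(16)) + 84) = (3 + (1/2)/9)*((256/116 + 16) + 84) = (3 + (1/2)*(1/9))*((256*(1/116) + 16) + 84) = (3 + 1/18)*((64/29 + 16) + 84) = 55*(528/29 + 84)/18 = (55/18)*(2964/29) = 27170/87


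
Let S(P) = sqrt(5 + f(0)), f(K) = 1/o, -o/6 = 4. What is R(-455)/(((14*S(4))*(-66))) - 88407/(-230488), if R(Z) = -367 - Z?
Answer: 1881/4904 - 4*sqrt(714)/2499 ≈ 0.34079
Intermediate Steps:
o = -24 (o = -6*4 = -24)
f(K) = -1/24 (f(K) = 1/(-24) = -1/24)
S(P) = sqrt(714)/12 (S(P) = sqrt(5 - 1/24) = sqrt(119/24) = sqrt(714)/12)
R(-455)/(((14*S(4))*(-66))) - 88407/(-230488) = (-367 - 1*(-455))/(((14*(sqrt(714)/12))*(-66))) - 88407/(-230488) = (-367 + 455)/(((7*sqrt(714)/6)*(-66))) - 88407*(-1/230488) = 88/((-77*sqrt(714))) + 1881/4904 = 88*(-sqrt(714)/54978) + 1881/4904 = -4*sqrt(714)/2499 + 1881/4904 = 1881/4904 - 4*sqrt(714)/2499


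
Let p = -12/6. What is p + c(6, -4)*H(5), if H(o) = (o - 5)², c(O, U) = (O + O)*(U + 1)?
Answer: -2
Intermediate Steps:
c(O, U) = 2*O*(1 + U) (c(O, U) = (2*O)*(1 + U) = 2*O*(1 + U))
p = -2 (p = -12*⅙ = -2)
H(o) = (-5 + o)²
p + c(6, -4)*H(5) = -2 + (2*6*(1 - 4))*(-5 + 5)² = -2 + (2*6*(-3))*0² = -2 - 36*0 = -2 + 0 = -2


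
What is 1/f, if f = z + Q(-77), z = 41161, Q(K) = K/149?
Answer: 149/6132912 ≈ 2.4295e-5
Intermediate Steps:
Q(K) = K/149 (Q(K) = K*(1/149) = K/149)
f = 6132912/149 (f = 41161 + (1/149)*(-77) = 41161 - 77/149 = 6132912/149 ≈ 41161.)
1/f = 1/(6132912/149) = 149/6132912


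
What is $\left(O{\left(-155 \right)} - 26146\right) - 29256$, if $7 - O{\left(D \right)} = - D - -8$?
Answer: $-55558$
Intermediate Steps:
$O{\left(D \right)} = -1 + D$ ($O{\left(D \right)} = 7 - \left(- D - -8\right) = 7 - \left(- D + 8\right) = 7 - \left(8 - D\right) = 7 + \left(-8 + D\right) = -1 + D$)
$\left(O{\left(-155 \right)} - 26146\right) - 29256 = \left(\left(-1 - 155\right) - 26146\right) - 29256 = \left(-156 - 26146\right) - 29256 = -26302 - 29256 = -55558$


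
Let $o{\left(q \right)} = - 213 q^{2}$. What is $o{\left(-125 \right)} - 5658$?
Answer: $-3333783$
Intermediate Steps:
$o{\left(-125 \right)} - 5658 = - 213 \left(-125\right)^{2} - 5658 = \left(-213\right) 15625 + \left(-14173 + 8515\right) = -3328125 - 5658 = -3333783$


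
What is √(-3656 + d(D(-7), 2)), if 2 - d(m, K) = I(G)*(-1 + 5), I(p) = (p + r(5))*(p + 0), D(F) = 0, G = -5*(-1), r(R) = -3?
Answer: I*√3694 ≈ 60.778*I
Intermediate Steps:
G = 5
I(p) = p*(-3 + p) (I(p) = (p - 3)*(p + 0) = (-3 + p)*p = p*(-3 + p))
d(m, K) = -38 (d(m, K) = 2 - 5*(-3 + 5)*(-1 + 5) = 2 - 5*2*4 = 2 - 10*4 = 2 - 1*40 = 2 - 40 = -38)
√(-3656 + d(D(-7), 2)) = √(-3656 - 38) = √(-3694) = I*√3694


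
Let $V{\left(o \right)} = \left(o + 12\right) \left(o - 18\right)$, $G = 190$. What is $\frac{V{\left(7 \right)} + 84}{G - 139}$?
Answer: $- \frac{125}{51} \approx -2.451$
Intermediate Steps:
$V{\left(o \right)} = \left(-18 + o\right) \left(12 + o\right)$ ($V{\left(o \right)} = \left(12 + o\right) \left(-18 + o\right) = \left(-18 + o\right) \left(12 + o\right)$)
$\frac{V{\left(7 \right)} + 84}{G - 139} = \frac{\left(-216 + 7^{2} - 42\right) + 84}{190 - 139} = \frac{\left(-216 + 49 - 42\right) + 84}{51} = \left(-209 + 84\right) \frac{1}{51} = \left(-125\right) \frac{1}{51} = - \frac{125}{51}$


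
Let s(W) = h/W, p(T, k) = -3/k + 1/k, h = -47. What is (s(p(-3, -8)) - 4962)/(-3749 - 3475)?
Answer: 2575/3612 ≈ 0.71290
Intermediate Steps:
p(T, k) = -2/k (p(T, k) = -3/k + 1/k = -2/k)
s(W) = -47/W
(s(p(-3, -8)) - 4962)/(-3749 - 3475) = (-47/((-2/(-8))) - 4962)/(-3749 - 3475) = (-47/((-2*(-⅛))) - 4962)/(-7224) = (-47/¼ - 4962)*(-1/7224) = (-47*4 - 4962)*(-1/7224) = (-188 - 4962)*(-1/7224) = -5150*(-1/7224) = 2575/3612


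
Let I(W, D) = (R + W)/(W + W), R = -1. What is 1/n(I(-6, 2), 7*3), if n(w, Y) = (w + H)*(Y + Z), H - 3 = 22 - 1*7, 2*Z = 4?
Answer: 12/5129 ≈ 0.0023396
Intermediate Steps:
Z = 2 (Z = (½)*4 = 2)
H = 18 (H = 3 + (22 - 1*7) = 3 + (22 - 7) = 3 + 15 = 18)
I(W, D) = (-1 + W)/(2*W) (I(W, D) = (-1 + W)/(W + W) = (-1 + W)/((2*W)) = (-1 + W)*(1/(2*W)) = (-1 + W)/(2*W))
n(w, Y) = (2 + Y)*(18 + w) (n(w, Y) = (w + 18)*(Y + 2) = (18 + w)*(2 + Y) = (2 + Y)*(18 + w))
1/n(I(-6, 2), 7*3) = 1/(36 + 2*((½)*(-1 - 6)/(-6)) + 18*(7*3) + (7*3)*((½)*(-1 - 6)/(-6))) = 1/(36 + 2*((½)*(-⅙)*(-7)) + 18*21 + 21*((½)*(-⅙)*(-7))) = 1/(36 + 2*(7/12) + 378 + 21*(7/12)) = 1/(36 + 7/6 + 378 + 49/4) = 1/(5129/12) = 12/5129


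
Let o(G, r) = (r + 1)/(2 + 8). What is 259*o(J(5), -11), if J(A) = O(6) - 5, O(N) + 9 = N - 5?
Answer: -259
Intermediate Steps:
O(N) = -14 + N (O(N) = -9 + (N - 5) = -9 + (-5 + N) = -14 + N)
J(A) = -13 (J(A) = (-14 + 6) - 5 = -8 - 5 = -13)
o(G, r) = 1/10 + r/10 (o(G, r) = (1 + r)/10 = (1 + r)*(1/10) = 1/10 + r/10)
259*o(J(5), -11) = 259*(1/10 + (1/10)*(-11)) = 259*(1/10 - 11/10) = 259*(-1) = -259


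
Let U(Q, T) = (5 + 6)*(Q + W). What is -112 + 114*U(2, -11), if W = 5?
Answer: 8666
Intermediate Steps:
U(Q, T) = 55 + 11*Q (U(Q, T) = (5 + 6)*(Q + 5) = 11*(5 + Q) = 55 + 11*Q)
-112 + 114*U(2, -11) = -112 + 114*(55 + 11*2) = -112 + 114*(55 + 22) = -112 + 114*77 = -112 + 8778 = 8666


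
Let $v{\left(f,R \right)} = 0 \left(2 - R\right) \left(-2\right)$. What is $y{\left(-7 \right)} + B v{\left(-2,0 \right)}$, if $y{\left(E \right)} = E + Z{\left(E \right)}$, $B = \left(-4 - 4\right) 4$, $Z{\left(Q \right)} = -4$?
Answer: $-11$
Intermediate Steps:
$v{\left(f,R \right)} = 0$ ($v{\left(f,R \right)} = 0 \left(-2\right) = 0$)
$B = -32$ ($B = \left(-8\right) 4 = -32$)
$y{\left(E \right)} = -4 + E$ ($y{\left(E \right)} = E - 4 = -4 + E$)
$y{\left(-7 \right)} + B v{\left(-2,0 \right)} = \left(-4 - 7\right) - 0 = -11 + 0 = -11$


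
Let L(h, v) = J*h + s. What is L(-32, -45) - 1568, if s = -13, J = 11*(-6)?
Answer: 531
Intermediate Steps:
J = -66
L(h, v) = -13 - 66*h (L(h, v) = -66*h - 13 = -13 - 66*h)
L(-32, -45) - 1568 = (-13 - 66*(-32)) - 1568 = (-13 + 2112) - 1568 = 2099 - 1568 = 531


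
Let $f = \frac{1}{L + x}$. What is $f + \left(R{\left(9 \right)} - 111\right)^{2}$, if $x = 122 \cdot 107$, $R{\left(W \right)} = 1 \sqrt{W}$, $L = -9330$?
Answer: $\frac{43436737}{3724} \approx 11664.0$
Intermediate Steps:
$R{\left(W \right)} = \sqrt{W}$
$x = 13054$
$f = \frac{1}{3724}$ ($f = \frac{1}{-9330 + 13054} = \frac{1}{3724} \approx 0.00026853$)
$f + \left(R{\left(9 \right)} - 111\right)^{2} = \frac{1}{3724} + \left(\sqrt{9} - 111\right)^{2} = \frac{1}{3724} + \left(3 - 111\right)^{2} = \frac{1}{3724} + \left(-108\right)^{2} = \frac{1}{3724} + 11664 = \frac{43436737}{3724}$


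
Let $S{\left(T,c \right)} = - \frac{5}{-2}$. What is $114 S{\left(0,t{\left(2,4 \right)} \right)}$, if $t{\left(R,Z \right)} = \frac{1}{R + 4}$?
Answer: $285$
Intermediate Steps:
$t{\left(R,Z \right)} = \frac{1}{4 + R}$
$S{\left(T,c \right)} = \frac{5}{2}$ ($S{\left(T,c \right)} = \left(-5\right) \left(- \frac{1}{2}\right) = \frac{5}{2}$)
$114 S{\left(0,t{\left(2,4 \right)} \right)} = 114 \cdot \frac{5}{2} = 285$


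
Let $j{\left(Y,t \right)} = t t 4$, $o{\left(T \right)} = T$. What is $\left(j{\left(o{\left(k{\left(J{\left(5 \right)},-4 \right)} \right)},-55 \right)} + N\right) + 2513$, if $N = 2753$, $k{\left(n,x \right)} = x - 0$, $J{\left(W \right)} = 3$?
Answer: $17366$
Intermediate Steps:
$k{\left(n,x \right)} = x$ ($k{\left(n,x \right)} = x + 0 = x$)
$j{\left(Y,t \right)} = 4 t^{2}$ ($j{\left(Y,t \right)} = t^{2} \cdot 4 = 4 t^{2}$)
$\left(j{\left(o{\left(k{\left(J{\left(5 \right)},-4 \right)} \right)},-55 \right)} + N\right) + 2513 = \left(4 \left(-55\right)^{2} + 2753\right) + 2513 = \left(4 \cdot 3025 + 2753\right) + 2513 = \left(12100 + 2753\right) + 2513 = 14853 + 2513 = 17366$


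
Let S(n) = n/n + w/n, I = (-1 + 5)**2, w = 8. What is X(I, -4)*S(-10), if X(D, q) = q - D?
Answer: -4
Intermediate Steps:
I = 16 (I = 4**2 = 16)
S(n) = 1 + 8/n (S(n) = n/n + 8/n = 1 + 8/n)
X(I, -4)*S(-10) = (-4 - 1*16)*((8 - 10)/(-10)) = (-4 - 16)*(-1/10*(-2)) = -20*1/5 = -4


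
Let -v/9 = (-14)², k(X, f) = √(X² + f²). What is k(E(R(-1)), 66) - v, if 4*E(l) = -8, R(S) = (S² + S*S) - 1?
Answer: 1764 + 2*√1090 ≈ 1830.0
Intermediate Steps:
R(S) = -1 + 2*S² (R(S) = (S² + S²) - 1 = 2*S² - 1 = -1 + 2*S²)
E(l) = -2 (E(l) = (¼)*(-8) = -2)
v = -1764 (v = -9*(-14)² = -9*196 = -1764)
k(E(R(-1)), 66) - v = √((-2)² + 66²) - 1*(-1764) = √(4 + 4356) + 1764 = √4360 + 1764 = 2*√1090 + 1764 = 1764 + 2*√1090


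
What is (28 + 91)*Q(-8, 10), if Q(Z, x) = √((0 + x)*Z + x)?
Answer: 119*I*√70 ≈ 995.63*I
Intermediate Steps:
Q(Z, x) = √(x + Z*x) (Q(Z, x) = √(x*Z + x) = √(Z*x + x) = √(x + Z*x))
(28 + 91)*Q(-8, 10) = (28 + 91)*√(10*(1 - 8)) = 119*√(10*(-7)) = 119*√(-70) = 119*(I*√70) = 119*I*√70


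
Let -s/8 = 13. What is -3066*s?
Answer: 318864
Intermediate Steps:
s = -104 (s = -8*13 = -104)
-3066*s = -3066*(-104) = 318864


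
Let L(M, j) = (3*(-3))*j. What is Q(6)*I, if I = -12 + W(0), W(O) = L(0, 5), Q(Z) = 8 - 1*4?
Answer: -228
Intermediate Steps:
L(M, j) = -9*j
Q(Z) = 4 (Q(Z) = 8 - 4 = 4)
W(O) = -45 (W(O) = -9*5 = -45)
I = -57 (I = -12 - 45 = -57)
Q(6)*I = 4*(-57) = -228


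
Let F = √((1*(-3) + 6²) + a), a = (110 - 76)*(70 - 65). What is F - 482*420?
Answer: -202440 + √203 ≈ -2.0243e+5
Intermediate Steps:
a = 170 (a = 34*5 = 170)
F = √203 (F = √((1*(-3) + 6²) + 170) = √((-3 + 36) + 170) = √(33 + 170) = √203 ≈ 14.248)
F - 482*420 = √203 - 482*420 = √203 - 202440 = -202440 + √203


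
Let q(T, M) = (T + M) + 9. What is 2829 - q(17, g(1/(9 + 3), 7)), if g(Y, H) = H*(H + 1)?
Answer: 2747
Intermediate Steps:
g(Y, H) = H*(1 + H)
q(T, M) = 9 + M + T (q(T, M) = (M + T) + 9 = 9 + M + T)
2829 - q(17, g(1/(9 + 3), 7)) = 2829 - (9 + 7*(1 + 7) + 17) = 2829 - (9 + 7*8 + 17) = 2829 - (9 + 56 + 17) = 2829 - 1*82 = 2829 - 82 = 2747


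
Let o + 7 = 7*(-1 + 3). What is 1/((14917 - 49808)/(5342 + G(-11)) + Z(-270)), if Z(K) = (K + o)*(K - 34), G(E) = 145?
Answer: 5487/438661733 ≈ 1.2509e-5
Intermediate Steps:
o = 7 (o = -7 + 7*(-1 + 3) = -7 + 7*2 = -7 + 14 = 7)
Z(K) = (-34 + K)*(7 + K) (Z(K) = (K + 7)*(K - 34) = (7 + K)*(-34 + K) = (-34 + K)*(7 + K))
1/((14917 - 49808)/(5342 + G(-11)) + Z(-270)) = 1/((14917 - 49808)/(5342 + 145) + (-238 + (-270)² - 27*(-270))) = 1/(-34891/5487 + (-238 + 72900 + 7290)) = 1/(-34891*1/5487 + 79952) = 1/(-34891/5487 + 79952) = 1/(438661733/5487) = 5487/438661733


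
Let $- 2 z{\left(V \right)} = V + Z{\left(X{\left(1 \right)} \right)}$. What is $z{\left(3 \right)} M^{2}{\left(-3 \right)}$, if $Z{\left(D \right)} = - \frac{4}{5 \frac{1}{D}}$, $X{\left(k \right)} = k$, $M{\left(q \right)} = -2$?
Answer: $- \frac{22}{5} \approx -4.4$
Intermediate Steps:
$Z{\left(D \right)} = - \frac{4 D}{5}$ ($Z{\left(D \right)} = - 4 \frac{D}{5} = - \frac{4 D}{5}$)
$z{\left(V \right)} = \frac{2}{5} - \frac{V}{2}$ ($z{\left(V \right)} = - \frac{V - \frac{4}{5}}{2} = - \frac{- \frac{4}{5} + V}{2} = \frac{2}{5} - \frac{V}{2}$)
$z{\left(3 \right)} M^{2}{\left(-3 \right)} = \left(\frac{2}{5} - \frac{3}{2}\right) \left(-2\right)^{2} = \left(\frac{2}{5} - \frac{3}{2}\right) 4 = \left(- \frac{11}{10}\right) 4 = - \frac{22}{5}$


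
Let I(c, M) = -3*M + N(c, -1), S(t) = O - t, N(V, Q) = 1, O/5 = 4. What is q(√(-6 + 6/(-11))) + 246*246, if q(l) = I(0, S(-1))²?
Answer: 64360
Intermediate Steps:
O = 20 (O = 5*4 = 20)
S(t) = 20 - t
I(c, M) = 1 - 3*M (I(c, M) = -3*M + 1 = 1 - 3*M)
q(l) = 3844 (q(l) = (1 - 3*(20 - 1*(-1)))² = (1 - 3*(20 + 1))² = (1 - 3*21)² = (1 - 63)² = (-62)² = 3844)
q(√(-6 + 6/(-11))) + 246*246 = 3844 + 246*246 = 3844 + 60516 = 64360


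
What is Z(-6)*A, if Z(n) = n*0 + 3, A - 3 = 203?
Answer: 618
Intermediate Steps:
A = 206 (A = 3 + 203 = 206)
Z(n) = 3 (Z(n) = 0 + 3 = 3)
Z(-6)*A = 3*206 = 618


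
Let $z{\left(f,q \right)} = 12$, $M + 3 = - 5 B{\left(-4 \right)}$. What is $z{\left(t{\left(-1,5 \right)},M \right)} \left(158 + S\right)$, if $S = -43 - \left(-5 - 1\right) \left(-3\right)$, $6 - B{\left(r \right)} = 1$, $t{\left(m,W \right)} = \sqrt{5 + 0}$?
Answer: $1164$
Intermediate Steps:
$t{\left(m,W \right)} = \sqrt{5}$
$B{\left(r \right)} = 5$ ($B{\left(r \right)} = 6 - 1 = 5$)
$M = -28$ ($M = -3 - 25 = -28$)
$S = -61$ ($S = -43 - \left(-6\right) \left(-3\right) = -43 - 18 = -61$)
$z{\left(t{\left(-1,5 \right)},M \right)} \left(158 + S\right) = 12 \left(158 - 61\right) = 12 \cdot 97 = 1164$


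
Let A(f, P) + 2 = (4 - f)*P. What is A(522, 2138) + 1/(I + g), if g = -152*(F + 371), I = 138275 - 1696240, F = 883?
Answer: -1936520117479/1748573 ≈ -1.1075e+6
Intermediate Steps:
A(f, P) = -2 + P*(4 - f) (A(f, P) = -2 + (4 - f)*P = -2 + P*(4 - f))
I = -1557965
g = -190608 (g = -152*(883 + 371) = -152*1254 = -190608)
A(522, 2138) + 1/(I + g) = (-2 + 4*2138 - 1*2138*522) + 1/(-1557965 - 190608) = (-2 + 8552 - 1116036) + 1/(-1748573) = -1107486 - 1/1748573 = -1936520117479/1748573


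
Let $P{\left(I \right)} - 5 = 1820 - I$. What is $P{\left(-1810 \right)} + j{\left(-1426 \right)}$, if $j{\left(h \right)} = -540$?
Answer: $3095$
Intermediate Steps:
$P{\left(I \right)} = 1825 - I$ ($P{\left(I \right)} = 5 - \left(-1820 + I\right) = 1825 - I$)
$P{\left(-1810 \right)} + j{\left(-1426 \right)} = \left(1825 - -1810\right) - 540 = \left(1825 + 1810\right) - 540 = 3635 - 540 = 3095$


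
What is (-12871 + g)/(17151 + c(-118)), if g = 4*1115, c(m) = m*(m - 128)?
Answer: -8411/46179 ≈ -0.18214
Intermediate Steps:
c(m) = m*(-128 + m)
g = 4460
(-12871 + g)/(17151 + c(-118)) = (-12871 + 4460)/(17151 - 118*(-128 - 118)) = -8411/(17151 - 118*(-246)) = -8411/(17151 + 29028) = -8411/46179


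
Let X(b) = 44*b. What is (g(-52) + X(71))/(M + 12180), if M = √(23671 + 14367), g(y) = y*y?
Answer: 5070360/10593883 - 2914*√38038/74157181 ≈ 0.47095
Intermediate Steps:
g(y) = y²
M = √38038 ≈ 195.03
(g(-52) + X(71))/(M + 12180) = ((-52)² + 44*71)/(√38038 + 12180) = (2704 + 3124)/(12180 + √38038) = 5828/(12180 + √38038)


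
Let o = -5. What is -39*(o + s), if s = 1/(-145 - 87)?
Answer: 45279/232 ≈ 195.17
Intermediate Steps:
s = -1/232 (s = 1/(-232) = -1/232 ≈ -0.0043103)
-39*(o + s) = -39*(-5 - 1/232) = -39*(-1161/232) = 45279/232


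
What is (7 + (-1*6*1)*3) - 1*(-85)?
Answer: 74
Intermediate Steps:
(7 + (-1*6*1)*3) - 1*(-85) = (7 - 6*1*3) + 85 = (7 - 6*3) + 85 = (7 - 18) + 85 = -11 + 85 = 74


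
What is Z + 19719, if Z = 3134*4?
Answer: 32255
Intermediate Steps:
Z = 12536
Z + 19719 = 12536 + 19719 = 32255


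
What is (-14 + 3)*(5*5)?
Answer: -275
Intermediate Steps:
(-14 + 3)*(5*5) = -11*25 = -275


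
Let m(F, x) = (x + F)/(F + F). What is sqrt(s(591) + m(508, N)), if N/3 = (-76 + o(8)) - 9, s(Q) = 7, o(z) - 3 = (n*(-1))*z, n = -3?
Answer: sqrt(472821)/254 ≈ 2.7072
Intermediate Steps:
o(z) = 3 + 3*z (o(z) = 3 + (-3*(-1))*z = 3 + 3*z)
N = -174 (N = 3*((-76 + (3 + 3*8)) - 9) = 3*((-76 + (3 + 24)) - 9) = 3*((-76 + 27) - 9) = 3*(-49 - 9) = 3*(-58) = -174)
m(F, x) = (F + x)/(2*F) (m(F, x) = (F + x)/((2*F)) = (F + x)*(1/(2*F)) = (F + x)/(2*F))
sqrt(s(591) + m(508, N)) = sqrt(7 + (1/2)*(508 - 174)/508) = sqrt(7 + (1/2)*(1/508)*334) = sqrt(7 + 167/508) = sqrt(3723/508) = sqrt(472821)/254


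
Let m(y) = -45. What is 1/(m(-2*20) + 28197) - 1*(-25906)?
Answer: 729305713/28152 ≈ 25906.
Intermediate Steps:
1/(m(-2*20) + 28197) - 1*(-25906) = 1/(-45 + 28197) - 1*(-25906) = 1/28152 + 25906 = 729305713/28152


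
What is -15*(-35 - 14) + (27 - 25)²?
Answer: 739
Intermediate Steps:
-15*(-35 - 14) + (27 - 25)² = -15*(-49) + 2² = 735 + 4 = 739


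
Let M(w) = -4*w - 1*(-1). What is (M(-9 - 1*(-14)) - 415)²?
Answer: 188356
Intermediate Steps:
M(w) = 1 - 4*w (M(w) = -4*w + 1 = 1 - 4*w)
(M(-9 - 1*(-14)) - 415)² = ((1 - 4*(-9 - 1*(-14))) - 415)² = ((1 - 4*(-9 + 14)) - 415)² = ((1 - 4*5) - 415)² = ((1 - 20) - 415)² = (-19 - 415)² = (-434)² = 188356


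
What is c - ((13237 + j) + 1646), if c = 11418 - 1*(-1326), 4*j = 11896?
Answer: -5113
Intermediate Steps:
j = 2974 (j = (1/4)*11896 = 2974)
c = 12744 (c = 11418 + 1326 = 12744)
c - ((13237 + j) + 1646) = 12744 - ((13237 + 2974) + 1646) = 12744 - (16211 + 1646) = 12744 - 1*17857 = 12744 - 17857 = -5113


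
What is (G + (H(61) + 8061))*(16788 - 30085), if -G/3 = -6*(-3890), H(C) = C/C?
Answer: 823855526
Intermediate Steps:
H(C) = 1
G = -70020 (G = -(-18)*(-3890) = -3*23340 = -70020)
(G + (H(61) + 8061))*(16788 - 30085) = (-70020 + (1 + 8061))*(16788 - 30085) = (-70020 + 8062)*(-13297) = -61958*(-13297) = 823855526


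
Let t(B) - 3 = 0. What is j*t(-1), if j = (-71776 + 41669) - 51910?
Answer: -246051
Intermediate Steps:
t(B) = 3 (t(B) = 3 + 0 = 3)
j = -82017 (j = -30107 - 51910 = -82017)
j*t(-1) = -82017*3 = -246051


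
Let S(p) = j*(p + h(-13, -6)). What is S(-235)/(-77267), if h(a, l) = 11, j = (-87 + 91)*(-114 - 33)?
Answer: -131712/77267 ≈ -1.7046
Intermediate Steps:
j = -588 (j = 4*(-147) = -588)
S(p) = -6468 - 588*p (S(p) = -588*(p + 11) = -588*(11 + p) = -6468 - 588*p)
S(-235)/(-77267) = (-6468 - 588*(-235))/(-77267) = (-6468 + 138180)*(-1/77267) = 131712*(-1/77267) = -131712/77267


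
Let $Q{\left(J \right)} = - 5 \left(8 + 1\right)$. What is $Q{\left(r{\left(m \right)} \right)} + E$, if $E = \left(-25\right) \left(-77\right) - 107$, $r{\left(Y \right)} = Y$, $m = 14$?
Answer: $1773$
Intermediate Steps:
$Q{\left(J \right)} = -45$ ($Q{\left(J \right)} = \left(-5\right) 9 = -45$)
$E = 1818$ ($E = 1925 - 107 = 1818$)
$Q{\left(r{\left(m \right)} \right)} + E = -45 + 1818 = 1773$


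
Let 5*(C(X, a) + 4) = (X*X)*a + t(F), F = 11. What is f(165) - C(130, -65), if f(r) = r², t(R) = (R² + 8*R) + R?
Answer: 246885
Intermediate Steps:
t(R) = R² + 9*R
C(X, a) = 40 + a*X²/5 (C(X, a) = -4 + ((X*X)*a + 11*(9 + 11))/5 = -4 + (X²*a + 11*20)/5 = -4 + (a*X² + 220)/5 = -4 + (220 + a*X²)/5 = -4 + (44 + a*X²/5) = 40 + a*X²/5)
f(165) - C(130, -65) = 165² - (40 + (⅕)*(-65)*130²) = 27225 - (40 + (⅕)*(-65)*16900) = 27225 - (40 - 219700) = 27225 - 1*(-219660) = 27225 + 219660 = 246885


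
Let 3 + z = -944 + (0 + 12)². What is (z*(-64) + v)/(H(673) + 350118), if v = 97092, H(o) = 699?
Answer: 148484/350817 ≈ 0.42325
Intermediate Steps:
z = -803 (z = -3 + (-944 + (0 + 12)²) = -3 + (-944 + 12²) = -3 + (-944 + 144) = -3 - 800 = -803)
(z*(-64) + v)/(H(673) + 350118) = (-803*(-64) + 97092)/(699 + 350118) = (51392 + 97092)/350817 = 148484*(1/350817) = 148484/350817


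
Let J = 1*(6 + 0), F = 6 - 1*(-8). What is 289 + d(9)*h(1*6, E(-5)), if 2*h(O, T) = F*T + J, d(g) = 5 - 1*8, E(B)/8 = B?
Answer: 1120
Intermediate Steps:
E(B) = 8*B
F = 14 (F = 6 + 8 = 14)
J = 6 (J = 1*6 = 6)
d(g) = -3 (d(g) = 5 - 8 = -3)
h(O, T) = 3 + 7*T (h(O, T) = (14*T + 6)/2 = (6 + 14*T)/2 = 3 + 7*T)
289 + d(9)*h(1*6, E(-5)) = 289 - 3*(3 + 7*(8*(-5))) = 289 - 3*(3 + 7*(-40)) = 289 - 3*(3 - 280) = 289 - 3*(-277) = 289 + 831 = 1120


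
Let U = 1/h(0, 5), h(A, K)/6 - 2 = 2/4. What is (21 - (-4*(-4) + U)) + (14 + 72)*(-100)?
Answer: -128926/15 ≈ -8595.1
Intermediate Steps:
h(A, K) = 15 (h(A, K) = 12 + 6*(2/4) = 12 + 6*(2*(1/4)) = 12 + 6*(1/2) = 12 + 3 = 15)
U = 1/15 ≈ 0.066667
(21 - (-4*(-4) + U)) + (14 + 72)*(-100) = (21 - (-4*(-4) + 1/15)) + (14 + 72)*(-100) = (21 - (16 + 1/15)) + 86*(-100) = (21 - 1*241/15) - 8600 = (21 - 241/15) - 8600 = 74/15 - 8600 = -128926/15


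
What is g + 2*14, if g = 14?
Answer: 42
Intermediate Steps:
g + 2*14 = 14 + 2*14 = 14 + 28 = 42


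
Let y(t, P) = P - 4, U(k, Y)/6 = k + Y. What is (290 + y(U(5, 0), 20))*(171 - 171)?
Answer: 0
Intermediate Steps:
U(k, Y) = 6*Y + 6*k (U(k, Y) = 6*(k + Y) = 6*(Y + k) = 6*Y + 6*k)
y(t, P) = -4 + P
(290 + y(U(5, 0), 20))*(171 - 171) = (290 + (-4 + 20))*(171 - 171) = (290 + 16)*0 = 306*0 = 0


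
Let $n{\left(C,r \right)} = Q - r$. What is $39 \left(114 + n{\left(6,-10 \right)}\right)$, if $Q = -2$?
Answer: $4758$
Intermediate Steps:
$n{\left(C,r \right)} = -2 - r$
$39 \left(114 + n{\left(6,-10 \right)}\right) = 39 \left(114 - -8\right) = 39 \left(114 + \left(-2 + 10\right)\right) = 39 \left(114 + 8\right) = 39 \cdot 122 = 4758$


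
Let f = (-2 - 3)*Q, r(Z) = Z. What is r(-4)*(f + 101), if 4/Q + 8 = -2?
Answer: -412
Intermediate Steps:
Q = -2/5 (Q = 4/(-8 - 2) = 4/(-10) = 4*(-1/10) = -2/5 ≈ -0.40000)
f = 2 (f = (-2 - 3)*(-2/5) = -5*(-2/5) = 2)
r(-4)*(f + 101) = -4*(2 + 101) = -4*103 = -412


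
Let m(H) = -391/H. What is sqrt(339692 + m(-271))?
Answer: 3*sqrt(2771936237)/271 ≈ 582.83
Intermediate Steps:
sqrt(339692 + m(-271)) = sqrt(339692 - 391/(-271)) = sqrt(339692 - 391*(-1/271)) = sqrt(339692 + 391/271) = sqrt(92056923/271) = 3*sqrt(2771936237)/271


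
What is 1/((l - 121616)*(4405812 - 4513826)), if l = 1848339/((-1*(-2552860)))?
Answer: 1276430/16767379032147947 ≈ 7.6126e-11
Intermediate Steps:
l = 1848339/2552860 ≈ 0.72403
1/((l - 121616)*(4405812 - 4513826)) = 1/((1848339/2552860 - 121616)*(4405812 - 4513826)) = 1/(-310466773421/2552860*(-108014)) = 1/(16767379032147947/1276430) = 1276430/16767379032147947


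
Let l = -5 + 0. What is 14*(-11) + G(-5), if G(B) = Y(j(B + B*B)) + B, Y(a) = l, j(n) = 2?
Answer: -164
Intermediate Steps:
l = -5
Y(a) = -5
G(B) = -5 + B
14*(-11) + G(-5) = 14*(-11) + (-5 - 5) = -154 - 10 = -164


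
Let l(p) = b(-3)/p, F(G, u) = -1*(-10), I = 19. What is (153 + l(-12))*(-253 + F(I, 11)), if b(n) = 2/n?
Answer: -74385/2 ≈ -37193.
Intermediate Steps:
F(G, u) = 10
l(p) = -2/(3*p) (l(p) = (2/(-3))/p = (2*(-1/3))/p = -2/(3*p))
(153 + l(-12))*(-253 + F(I, 11)) = (153 - 2/3/(-12))*(-253 + 10) = (153 - 2/3*(-1/12))*(-243) = (153 + 1/18)*(-243) = (2755/18)*(-243) = -74385/2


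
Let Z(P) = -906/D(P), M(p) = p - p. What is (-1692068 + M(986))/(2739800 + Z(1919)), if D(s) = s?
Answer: -1623539246/2628837647 ≈ -0.61759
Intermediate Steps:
M(p) = 0
Z(P) = -906/P
(-1692068 + M(986))/(2739800 + Z(1919)) = (-1692068 + 0)/(2739800 - 906/1919) = -1692068/(2739800 - 906*1/1919) = -1692068/(2739800 - 906/1919) = -1692068/5257675294/1919 = -1692068*1919/5257675294 = -1623539246/2628837647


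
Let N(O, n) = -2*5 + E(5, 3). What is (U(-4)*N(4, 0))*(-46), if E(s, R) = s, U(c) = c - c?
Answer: 0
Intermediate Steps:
U(c) = 0
N(O, n) = -5 (N(O, n) = -2*5 + 5 = -10 + 5 = -5)
(U(-4)*N(4, 0))*(-46) = (0*(-5))*(-46) = 0*(-46) = 0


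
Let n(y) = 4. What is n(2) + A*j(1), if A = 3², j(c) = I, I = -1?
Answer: -5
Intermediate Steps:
j(c) = -1
A = 9
n(2) + A*j(1) = 4 + 9*(-1) = 4 - 9 = -5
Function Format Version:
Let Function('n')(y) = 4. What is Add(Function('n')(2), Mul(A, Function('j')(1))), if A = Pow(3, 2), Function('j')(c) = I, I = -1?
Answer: -5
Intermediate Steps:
Function('j')(c) = -1
A = 9
Add(Function('n')(2), Mul(A, Function('j')(1))) = Add(4, Mul(9, -1)) = Add(4, -9) = -5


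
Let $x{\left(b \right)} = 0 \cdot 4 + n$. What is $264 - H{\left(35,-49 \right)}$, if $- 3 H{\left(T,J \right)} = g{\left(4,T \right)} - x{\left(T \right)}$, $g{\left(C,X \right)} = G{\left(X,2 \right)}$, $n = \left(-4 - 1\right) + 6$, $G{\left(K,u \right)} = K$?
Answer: $\frac{826}{3} \approx 275.33$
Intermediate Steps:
$n = 1$ ($n = -5 + 6 = 1$)
$x{\left(b \right)} = 1$ ($x{\left(b \right)} = 0 \cdot 4 + 1 = 0 + 1 = 1$)
$g{\left(C,X \right)} = X$
$H{\left(T,J \right)} = \frac{1}{3} - \frac{T}{3}$ ($H{\left(T,J \right)} = - \frac{T - 1}{3} = - \frac{-1 + T}{3} = \frac{1}{3} - \frac{T}{3}$)
$264 - H{\left(35,-49 \right)} = 264 - \left(\frac{1}{3} - \frac{35}{3}\right) = 264 - - \frac{34}{3} = 264 + \frac{34}{3} = \frac{826}{3}$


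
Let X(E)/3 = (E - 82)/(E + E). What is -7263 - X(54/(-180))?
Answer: -15349/2 ≈ -7674.5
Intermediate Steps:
X(E) = 3*(-82 + E)/(2*E) (X(E) = 3*((E - 82)/(E + E)) = 3*((-82 + E)/((2*E))) = 3*((-82 + E)*(1/(2*E))) = 3*((-82 + E)/(2*E)) = 3*(-82 + E)/(2*E))
-7263 - X(54/(-180)) = -7263 - (3/2 - 123/(54/(-180))) = -7263 - (3/2 - 123/(54*(-1/180))) = -7263 - (3/2 - 123/(-3/10)) = -7263 - (3/2 - 123*(-10/3)) = -7263 - (3/2 + 410) = -7263 - 1*823/2 = -7263 - 823/2 = -15349/2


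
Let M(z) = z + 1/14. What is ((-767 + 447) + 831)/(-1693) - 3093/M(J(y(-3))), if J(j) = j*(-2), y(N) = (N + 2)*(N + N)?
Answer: 73224949/282731 ≈ 258.99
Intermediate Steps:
y(N) = 2*N*(2 + N) (y(N) = (2 + N)*(2*N) = 2*N*(2 + N))
J(j) = -2*j
M(z) = 1/14 + z (M(z) = z + 1/14 = 1/14 + z)
((-767 + 447) + 831)/(-1693) - 3093/M(J(y(-3))) = ((-767 + 447) + 831)/(-1693) - 3093/(1/14 - 4*(-3)*(2 - 3)) = (-320 + 831)*(-1/1693) - 3093/(1/14 - 4*(-3)*(-1)) = 511*(-1/1693) - 3093/(1/14 - 2*6) = -511/1693 - 3093/(1/14 - 12) = -511/1693 - 3093/(-167/14) = -511/1693 - 3093*(-14/167) = -511/1693 + 43302/167 = 73224949/282731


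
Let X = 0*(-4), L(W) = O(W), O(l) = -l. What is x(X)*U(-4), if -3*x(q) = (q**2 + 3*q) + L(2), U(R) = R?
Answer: -8/3 ≈ -2.6667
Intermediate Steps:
L(W) = -W
X = 0
x(q) = 2/3 - q - q**2/3 (x(q) = -((q**2 + 3*q) - 1*2)/3 = -((q**2 + 3*q) - 2)/3 = -(-2 + q**2 + 3*q)/3 = 2/3 - q - q**2/3)
x(X)*U(-4) = (2/3 - 1*0 - 1/3*0**2)*(-4) = (2/3 + 0 - 1/3*0)*(-4) = (2/3 + 0 + 0)*(-4) = (2/3)*(-4) = -8/3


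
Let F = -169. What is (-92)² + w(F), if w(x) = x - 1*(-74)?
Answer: 8369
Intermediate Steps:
w(x) = 74 + x (w(x) = x + 74 = 74 + x)
(-92)² + w(F) = (-92)² + (74 - 169) = 8464 - 95 = 8369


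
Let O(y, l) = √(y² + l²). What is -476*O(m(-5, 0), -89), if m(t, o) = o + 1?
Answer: -476*√7922 ≈ -42367.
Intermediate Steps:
m(t, o) = 1 + o
O(y, l) = √(l² + y²)
-476*O(m(-5, 0), -89) = -476*√((-89)² + (1 + 0)²) = -476*√(7921 + 1²) = -476*√(7921 + 1) = -476*√7922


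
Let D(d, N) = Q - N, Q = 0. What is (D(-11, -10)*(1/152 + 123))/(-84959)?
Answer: -13355/922412 ≈ -0.014478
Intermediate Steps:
D(d, N) = -N (D(d, N) = 0 - N = -N)
(D(-11, -10)*(1/152 + 123))/(-84959) = ((-1*(-10))*(1/152 + 123))/(-84959) = (10*(1/152 + 123))*(-1/84959) = (10*(18697/152))*(-1/84959) = (93485/76)*(-1/84959) = -13355/922412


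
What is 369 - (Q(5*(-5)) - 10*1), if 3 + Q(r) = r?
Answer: 407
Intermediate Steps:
Q(r) = -3 + r
369 - (Q(5*(-5)) - 10*1) = 369 - ((-3 + 5*(-5)) - 10*1) = 369 - ((-3 - 25) - 10) = 369 - (-28 - 10) = 369 - 1*(-38) = 369 + 38 = 407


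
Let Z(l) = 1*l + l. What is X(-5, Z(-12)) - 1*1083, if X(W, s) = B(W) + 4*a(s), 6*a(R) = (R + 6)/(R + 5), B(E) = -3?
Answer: -20622/19 ≈ -1085.4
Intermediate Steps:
Z(l) = 2*l (Z(l) = l + l = 2*l)
a(R) = (6 + R)/(6*(5 + R)) (a(R) = ((R + 6)/(R + 5))/6 = ((6 + R)/(5 + R))/6 = (6 + R)/(6*(5 + R)))
X(W, s) = -3 + 2*(6 + s)/(3*(5 + s)) (X(W, s) = -3 + 4*((6 + s)/(6*(5 + s))) = -3 + 2*(6 + s)/(3*(5 + s)))
X(-5, Z(-12)) - 1*1083 = (-33 - 14*(-12))/(3*(5 + 2*(-12))) - 1*1083 = (-33 - 7*(-24))/(3*(5 - 24)) - 1083 = (⅓)*(-33 + 168)/(-19) - 1083 = (⅓)*(-1/19)*135 - 1083 = -45/19 - 1083 = -20622/19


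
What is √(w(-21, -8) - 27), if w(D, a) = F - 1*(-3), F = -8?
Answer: 4*I*√2 ≈ 5.6569*I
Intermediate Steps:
w(D, a) = -5 (w(D, a) = -8 - 1*(-3) = -8 + 3 = -5)
√(w(-21, -8) - 27) = √(-5 - 27) = √(-32) = 4*I*√2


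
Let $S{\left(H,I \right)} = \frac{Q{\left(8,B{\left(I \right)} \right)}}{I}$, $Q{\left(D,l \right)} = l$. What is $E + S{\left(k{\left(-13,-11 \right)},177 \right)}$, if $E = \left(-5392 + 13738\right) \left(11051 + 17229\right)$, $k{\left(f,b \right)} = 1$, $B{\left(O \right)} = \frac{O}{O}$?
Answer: $\frac{41776403761}{177} \approx 2.3602 \cdot 10^{8}$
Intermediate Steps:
$B{\left(O \right)} = 1$
$E = 236024880$ ($E = 8346 \cdot 28280 = 236024880$)
$S{\left(H,I \right)} = \frac{1}{I}$ ($S{\left(H,I \right)} = 1 \frac{1}{I} = \frac{1}{I}$)
$E + S{\left(k{\left(-13,-11 \right)},177 \right)} = 236024880 + \frac{1}{177} = \frac{41776403761}{177}$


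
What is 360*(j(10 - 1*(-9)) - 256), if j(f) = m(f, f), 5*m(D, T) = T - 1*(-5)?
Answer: -90432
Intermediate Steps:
m(D, T) = 1 + T/5 (m(D, T) = (T - 1*(-5))/5 = (T + 5)/5 = (5 + T)/5 = 1 + T/5)
j(f) = 1 + f/5
360*(j(10 - 1*(-9)) - 256) = 360*((1 + (10 - 1*(-9))/5) - 256) = 360*((1 + (10 + 9)/5) - 256) = 360*((1 + (⅕)*19) - 256) = 360*((1 + 19/5) - 256) = 360*(24/5 - 256) = 360*(-1256/5) = -90432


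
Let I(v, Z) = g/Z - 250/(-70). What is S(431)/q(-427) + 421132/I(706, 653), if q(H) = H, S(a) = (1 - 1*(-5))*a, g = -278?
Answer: 821935412750/6139833 ≈ 1.3387e+5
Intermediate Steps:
S(a) = 6*a (S(a) = (1 + 5)*a = 6*a)
I(v, Z) = 25/7 - 278/Z (I(v, Z) = -278/Z - 250/(-70) = -278/Z - 250*(-1/70) = -278/Z + 25/7 = 25/7 - 278/Z)
S(431)/q(-427) + 421132/I(706, 653) = (6*431)/(-427) + 421132/(25/7 - 278/653) = 2586*(-1/427) + 421132/(25/7 - 278*1/653) = -2586/427 + 421132/(25/7 - 278/653) = -2586/427 + 421132/(14379/4571) = -2586/427 + 421132*(4571/14379) = -2586/427 + 1924994372/14379 = 821935412750/6139833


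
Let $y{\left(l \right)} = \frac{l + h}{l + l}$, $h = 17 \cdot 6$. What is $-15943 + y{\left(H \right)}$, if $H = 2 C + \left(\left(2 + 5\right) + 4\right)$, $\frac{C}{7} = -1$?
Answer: $- \frac{31919}{2} \approx -15960.0$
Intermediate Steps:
$C = -7$ ($C = 7 \left(-1\right) = -7$)
$H = -3$ ($H = 2 \left(-7\right) + \left(\left(2 + 5\right) + 4\right) = -14 + \left(7 + 4\right) = -14 + 11 = -3$)
$h = 102$
$y{\left(l \right)} = \frac{102 + l}{2 l}$ ($y{\left(l \right)} = \frac{l + 102}{l + l} = \frac{102 + l}{2 l}$)
$-15943 + y{\left(H \right)} = -15943 + \frac{102 - 3}{2 \left(-3\right)} = -15943 + \frac{1}{2} \left(- \frac{1}{3}\right) 99 = -15943 - \frac{33}{2} = - \frac{31919}{2}$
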